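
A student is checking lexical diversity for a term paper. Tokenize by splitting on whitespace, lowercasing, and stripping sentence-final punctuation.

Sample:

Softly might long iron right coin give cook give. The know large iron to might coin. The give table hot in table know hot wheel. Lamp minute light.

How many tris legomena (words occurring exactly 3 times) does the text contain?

Frequencies: give:3, might:2, iron:2, coin:2, the:2, know:2, table:2, hot:2, softly:1, long:1, right:1, cook:1, large:1, to:1, in:1, wheel:1, lamp:1, minute:1, light:1
Words with frequency 3: give

1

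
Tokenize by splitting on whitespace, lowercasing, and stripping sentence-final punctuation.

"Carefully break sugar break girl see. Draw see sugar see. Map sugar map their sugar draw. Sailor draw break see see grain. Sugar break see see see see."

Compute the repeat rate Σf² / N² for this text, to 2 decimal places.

Frequencies: see:9, sugar:5, break:4, draw:3, map:2, carefully:1, girl:1, their:1, sailor:1, grain:1
Σf² = 140; N² = 784
Repeat rate = 140 / 784 = 0.18

0.18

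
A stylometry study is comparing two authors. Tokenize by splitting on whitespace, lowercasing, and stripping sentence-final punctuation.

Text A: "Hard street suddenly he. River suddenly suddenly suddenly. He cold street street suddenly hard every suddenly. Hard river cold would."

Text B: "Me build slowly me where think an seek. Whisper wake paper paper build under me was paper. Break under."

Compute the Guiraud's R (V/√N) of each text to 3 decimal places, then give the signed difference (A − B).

-1.193

A: V=8, N=20, R=1.789
B: V=13, N=19, R=2.982
Difference = 1.789 − 2.982 = -1.193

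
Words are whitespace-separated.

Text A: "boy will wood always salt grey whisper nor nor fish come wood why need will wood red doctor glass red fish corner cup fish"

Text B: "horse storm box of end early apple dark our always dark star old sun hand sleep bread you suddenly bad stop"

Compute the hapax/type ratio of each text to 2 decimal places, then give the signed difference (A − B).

A: hapax=12, V=17, ratio=0.71
B: hapax=19, V=20, ratio=0.95
Difference = 0.71 − 0.95 = -0.24

-0.24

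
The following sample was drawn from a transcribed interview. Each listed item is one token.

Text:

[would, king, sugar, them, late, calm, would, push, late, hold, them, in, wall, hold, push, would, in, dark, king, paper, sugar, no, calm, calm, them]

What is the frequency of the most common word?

3

Frequencies: would:3, them:3, calm:3, king:2, sugar:2, late:2, push:2, hold:2, in:2, wall:1, dark:1, paper:1, no:1
Most common: 'would' with frequency 3.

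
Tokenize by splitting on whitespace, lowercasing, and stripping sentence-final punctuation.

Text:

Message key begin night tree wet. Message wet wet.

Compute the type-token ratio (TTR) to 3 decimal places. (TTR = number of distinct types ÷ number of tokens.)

N = 9 tokens, V = 6 types.
TTR = V / N = 6 / 9 = 0.667

0.667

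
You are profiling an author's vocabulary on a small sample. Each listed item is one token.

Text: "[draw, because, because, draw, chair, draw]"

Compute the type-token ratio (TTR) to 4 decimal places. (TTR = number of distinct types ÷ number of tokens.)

0.5000

N = 6 tokens, V = 3 types.
TTR = V / N = 3 / 6 = 0.5000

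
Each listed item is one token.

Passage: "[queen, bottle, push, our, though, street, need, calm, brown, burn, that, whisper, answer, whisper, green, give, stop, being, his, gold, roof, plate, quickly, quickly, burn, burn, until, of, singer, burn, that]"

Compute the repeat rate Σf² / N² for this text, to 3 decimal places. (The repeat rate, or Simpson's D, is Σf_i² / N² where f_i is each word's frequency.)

0.051

Frequencies: burn:4, that:2, whisper:2, quickly:2, queen:1, bottle:1, push:1, our:1, though:1, street:1, need:1, calm:1, brown:1, answer:1, green:1, give:1, stop:1, being:1, his:1, gold:1, … (5 more, each freq 1)
Σf² = 49; N² = 961
Repeat rate = 49 / 961 = 0.051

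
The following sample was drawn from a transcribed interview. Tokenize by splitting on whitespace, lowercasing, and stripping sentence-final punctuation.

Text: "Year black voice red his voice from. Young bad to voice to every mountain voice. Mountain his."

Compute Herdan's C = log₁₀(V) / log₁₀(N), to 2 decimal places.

N = 17, V = 11.
log₁₀(V) = 1.041393, log₁₀(N) = 1.230449
C = 1.041393 / 1.230449 = 0.85

0.85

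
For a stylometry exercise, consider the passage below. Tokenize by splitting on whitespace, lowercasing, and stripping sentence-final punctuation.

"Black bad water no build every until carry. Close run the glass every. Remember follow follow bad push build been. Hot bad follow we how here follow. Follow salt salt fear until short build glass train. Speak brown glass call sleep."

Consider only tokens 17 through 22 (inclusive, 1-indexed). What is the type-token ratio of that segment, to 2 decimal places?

0.83

Segment tokens 17–22: bad, push, build, been, hot, bad
Segment N = 6, segment V = 5.
TTR = 5 / 6 = 0.83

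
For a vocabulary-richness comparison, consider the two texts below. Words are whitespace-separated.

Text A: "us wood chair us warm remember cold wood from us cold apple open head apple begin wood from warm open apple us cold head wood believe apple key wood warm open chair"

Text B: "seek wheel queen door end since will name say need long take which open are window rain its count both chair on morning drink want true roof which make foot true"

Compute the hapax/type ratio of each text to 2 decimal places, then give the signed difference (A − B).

A: hapax=4, V=13, ratio=0.31
B: hapax=27, V=29, ratio=0.93
Difference = 0.31 − 0.93 = -0.62

-0.62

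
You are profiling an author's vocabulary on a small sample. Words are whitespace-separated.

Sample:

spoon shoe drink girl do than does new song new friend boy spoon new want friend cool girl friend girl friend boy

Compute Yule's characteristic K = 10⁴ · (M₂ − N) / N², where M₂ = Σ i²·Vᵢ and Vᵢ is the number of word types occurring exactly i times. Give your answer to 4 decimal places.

Frequencies: friend:4, girl:3, new:3, spoon:2, boy:2, shoe:1, drink:1, do:1, than:1, does:1, song:1, want:1, cool:1
N = 22. Frequency spectrum: V_1=8, V_2=2, V_3=2, V_4=1
M₂ = 1²·8 + 2²·2 + 3²·2 + 4²·1 = 50
K = 10000 × (50 − 22) / 22² = 578.5124

578.5124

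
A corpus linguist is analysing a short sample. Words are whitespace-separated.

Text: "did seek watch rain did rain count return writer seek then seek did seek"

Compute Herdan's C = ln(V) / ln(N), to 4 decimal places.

0.7879

N = 14, V = 8.
ln(V) = 2.079442, ln(N) = 2.639057
C = 2.079442 / 2.639057 = 0.7879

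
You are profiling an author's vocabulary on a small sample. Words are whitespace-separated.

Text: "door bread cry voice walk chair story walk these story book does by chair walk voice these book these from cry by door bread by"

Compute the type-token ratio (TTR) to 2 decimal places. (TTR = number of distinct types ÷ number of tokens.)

0.48

N = 25 tokens, V = 12 types.
TTR = V / N = 12 / 25 = 0.48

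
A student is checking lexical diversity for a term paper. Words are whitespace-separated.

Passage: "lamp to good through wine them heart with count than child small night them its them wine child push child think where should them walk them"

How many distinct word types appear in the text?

19

Distinct types: {child, count, good, heart, its, lamp, night, push, should, small, than, them, think, through, to, walk, where, wine, with}
V = 19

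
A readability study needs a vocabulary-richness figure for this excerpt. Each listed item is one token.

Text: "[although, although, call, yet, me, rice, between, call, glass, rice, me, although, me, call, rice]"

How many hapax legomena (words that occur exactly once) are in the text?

Frequencies: although:3, call:3, me:3, rice:3, yet:1, between:1, glass:1
Hapax (freq=1): between, glass, yet

3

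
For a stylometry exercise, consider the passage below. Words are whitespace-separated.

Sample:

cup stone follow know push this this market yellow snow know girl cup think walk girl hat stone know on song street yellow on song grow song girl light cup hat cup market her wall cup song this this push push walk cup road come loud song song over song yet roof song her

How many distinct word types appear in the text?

Distinct types: {come, cup, follow, girl, grow, hat, her, know, light, loud, market, on, over, push, road, roof, snow, song, stone, street, think, this, walk, wall, yellow, yet}
V = 26

26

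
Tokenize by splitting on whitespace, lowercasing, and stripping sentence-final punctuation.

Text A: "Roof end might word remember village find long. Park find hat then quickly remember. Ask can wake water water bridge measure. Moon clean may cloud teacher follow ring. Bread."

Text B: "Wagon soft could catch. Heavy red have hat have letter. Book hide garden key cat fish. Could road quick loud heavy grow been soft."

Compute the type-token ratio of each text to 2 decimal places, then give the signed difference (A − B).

0.07

TTR(A) = 26/29 = 0.90
TTR(B) = 20/24 = 0.83
Difference = 0.90 − 0.83 = 0.07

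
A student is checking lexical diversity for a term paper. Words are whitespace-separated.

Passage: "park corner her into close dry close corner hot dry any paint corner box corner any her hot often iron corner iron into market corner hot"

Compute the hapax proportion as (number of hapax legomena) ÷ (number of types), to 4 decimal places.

0.3846

Frequencies: corner:6, hot:3, her:2, into:2, close:2, dry:2, any:2, iron:2, park:1, paint:1, box:1, often:1, market:1
Hapax count = 5; type count = 13.
Ratio = 5 / 13 = 0.3846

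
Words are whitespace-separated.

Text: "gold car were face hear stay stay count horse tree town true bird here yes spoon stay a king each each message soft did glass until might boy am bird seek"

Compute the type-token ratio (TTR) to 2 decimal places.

N = 31 tokens, V = 27 types.
TTR = V / N = 27 / 31 = 0.87

0.87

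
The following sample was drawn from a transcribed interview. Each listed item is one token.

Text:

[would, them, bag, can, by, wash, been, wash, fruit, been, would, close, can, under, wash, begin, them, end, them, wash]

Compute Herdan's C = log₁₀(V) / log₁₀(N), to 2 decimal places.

N = 20, V = 12.
log₁₀(V) = 1.079181, log₁₀(N) = 1.301030
C = 1.079181 / 1.301030 = 0.83

0.83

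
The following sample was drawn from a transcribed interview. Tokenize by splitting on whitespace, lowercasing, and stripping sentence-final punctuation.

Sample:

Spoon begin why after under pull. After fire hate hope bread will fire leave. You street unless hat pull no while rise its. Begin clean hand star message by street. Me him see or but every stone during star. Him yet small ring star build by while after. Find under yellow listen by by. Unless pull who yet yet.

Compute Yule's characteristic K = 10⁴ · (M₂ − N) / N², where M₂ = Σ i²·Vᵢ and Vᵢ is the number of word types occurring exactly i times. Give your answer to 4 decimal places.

143.6369

Frequencies: by:4, after:3, pull:3, star:3, yet:3, begin:2, under:2, fire:2, street:2, unless:2, while:2, him:2, spoon:1, why:1, hate:1, hope:1, bread:1, will:1, leave:1, you:1, … (21 more, each freq 1)
N = 59. Frequency spectrum: V_1=29, V_2=7, V_3=4, V_4=1
M₂ = 1²·29 + 2²·7 + 3²·4 + 4²·1 = 109
K = 10000 × (109 − 59) / 59² = 143.6369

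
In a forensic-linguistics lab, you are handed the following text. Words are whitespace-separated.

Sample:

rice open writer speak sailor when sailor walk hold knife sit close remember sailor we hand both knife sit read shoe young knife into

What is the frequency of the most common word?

3

Frequencies: sailor:3, knife:3, sit:2, rice:1, open:1, writer:1, speak:1, when:1, walk:1, hold:1, close:1, remember:1, we:1, hand:1, both:1, read:1, shoe:1, young:1, into:1
Most common: 'sailor' with frequency 3.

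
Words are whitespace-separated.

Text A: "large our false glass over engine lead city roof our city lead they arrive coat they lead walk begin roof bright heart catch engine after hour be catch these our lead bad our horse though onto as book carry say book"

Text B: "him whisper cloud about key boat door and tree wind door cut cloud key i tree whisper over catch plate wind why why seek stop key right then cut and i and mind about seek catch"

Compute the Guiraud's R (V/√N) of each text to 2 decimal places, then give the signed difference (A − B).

A: V=29, N=41, R=4.53
B: V=21, N=36, R=3.50
Difference = 4.53 − 3.50 = 1.03

1.03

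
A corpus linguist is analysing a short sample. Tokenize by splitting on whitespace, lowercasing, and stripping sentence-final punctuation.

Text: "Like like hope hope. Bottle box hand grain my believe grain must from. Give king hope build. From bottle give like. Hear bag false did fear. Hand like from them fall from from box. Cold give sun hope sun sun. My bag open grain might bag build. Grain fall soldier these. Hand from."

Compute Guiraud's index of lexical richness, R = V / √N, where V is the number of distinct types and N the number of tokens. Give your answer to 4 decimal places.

3.5714

N = 53, V = 26.
√N = 7.280110
R = 26 / 7.280110 = 3.5714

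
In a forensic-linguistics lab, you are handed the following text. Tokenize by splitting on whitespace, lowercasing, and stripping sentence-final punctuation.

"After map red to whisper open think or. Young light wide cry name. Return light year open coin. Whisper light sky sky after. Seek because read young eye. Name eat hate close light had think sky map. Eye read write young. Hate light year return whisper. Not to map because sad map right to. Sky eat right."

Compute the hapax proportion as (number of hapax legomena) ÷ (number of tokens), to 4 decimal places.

Frequencies: light:5, map:4, sky:4, to:3, whisper:3, young:3, after:2, open:2, think:2, name:2, return:2, year:2, because:2, read:2, eye:2, eat:2, hate:2, right:2, red:1, or:1, … (9 more, each freq 1)
Hapax count = 11; token count = 57.
Ratio = 11 / 57 = 0.1930

0.1930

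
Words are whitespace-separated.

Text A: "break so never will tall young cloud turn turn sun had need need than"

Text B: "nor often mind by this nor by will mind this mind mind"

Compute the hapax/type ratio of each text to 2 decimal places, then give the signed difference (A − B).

0.50

A: hapax=10, V=12, ratio=0.83
B: hapax=2, V=6, ratio=0.33
Difference = 0.83 − 0.33 = 0.50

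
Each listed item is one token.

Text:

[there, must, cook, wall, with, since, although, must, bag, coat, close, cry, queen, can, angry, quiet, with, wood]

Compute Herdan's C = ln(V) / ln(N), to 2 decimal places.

0.96

N = 18, V = 16.
ln(V) = 2.772589, ln(N) = 2.890372
C = 2.772589 / 2.890372 = 0.96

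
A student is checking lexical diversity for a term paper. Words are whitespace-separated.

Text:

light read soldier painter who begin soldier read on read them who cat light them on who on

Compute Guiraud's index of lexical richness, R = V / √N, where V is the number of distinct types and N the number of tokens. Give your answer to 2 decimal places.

N = 18, V = 9.
√N = 4.242641
R = 9 / 4.242641 = 2.12

2.12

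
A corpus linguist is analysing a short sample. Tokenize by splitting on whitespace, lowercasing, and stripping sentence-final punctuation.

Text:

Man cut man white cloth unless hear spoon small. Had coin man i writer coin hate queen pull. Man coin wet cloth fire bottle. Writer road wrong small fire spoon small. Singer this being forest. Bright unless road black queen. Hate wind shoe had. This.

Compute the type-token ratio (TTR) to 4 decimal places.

0.6222

N = 45 tokens, V = 28 types.
TTR = V / N = 28 / 45 = 0.6222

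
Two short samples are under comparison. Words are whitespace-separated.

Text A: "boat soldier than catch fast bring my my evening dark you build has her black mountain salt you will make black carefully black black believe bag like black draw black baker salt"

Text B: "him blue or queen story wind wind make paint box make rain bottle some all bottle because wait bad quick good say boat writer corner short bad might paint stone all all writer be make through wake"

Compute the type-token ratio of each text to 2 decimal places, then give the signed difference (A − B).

TTR(A) = 24/32 = 0.75
TTR(B) = 28/37 = 0.76
Difference = 0.75 − 0.76 = -0.01

-0.01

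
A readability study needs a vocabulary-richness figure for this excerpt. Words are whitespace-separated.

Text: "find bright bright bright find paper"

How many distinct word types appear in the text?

3

Distinct types: {bright, find, paper}
V = 3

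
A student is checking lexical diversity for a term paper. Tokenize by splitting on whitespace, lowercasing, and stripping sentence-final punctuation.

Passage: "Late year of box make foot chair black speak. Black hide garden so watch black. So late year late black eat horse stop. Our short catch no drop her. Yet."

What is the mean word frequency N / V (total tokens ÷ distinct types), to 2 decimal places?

1.30

N = 30 tokens, V = 23 types.
Mean frequency = N / V = 30 / 23 = 1.30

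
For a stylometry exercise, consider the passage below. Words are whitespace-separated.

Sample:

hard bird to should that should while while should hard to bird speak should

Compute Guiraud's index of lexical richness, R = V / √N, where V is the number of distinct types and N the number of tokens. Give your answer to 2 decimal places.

1.87

N = 14, V = 7.
√N = 3.741657
R = 7 / 3.741657 = 1.87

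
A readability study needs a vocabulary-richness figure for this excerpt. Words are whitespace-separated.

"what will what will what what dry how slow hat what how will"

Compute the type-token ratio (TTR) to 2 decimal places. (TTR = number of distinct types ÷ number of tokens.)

N = 13 tokens, V = 6 types.
TTR = V / N = 6 / 13 = 0.46

0.46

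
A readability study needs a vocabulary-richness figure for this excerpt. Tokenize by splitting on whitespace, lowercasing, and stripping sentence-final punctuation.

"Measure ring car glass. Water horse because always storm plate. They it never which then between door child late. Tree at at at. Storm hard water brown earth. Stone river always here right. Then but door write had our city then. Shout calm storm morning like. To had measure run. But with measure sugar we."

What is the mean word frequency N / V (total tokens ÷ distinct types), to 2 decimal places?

1.31

N = 55 tokens, V = 42 types.
Mean frequency = N / V = 55 / 42 = 1.31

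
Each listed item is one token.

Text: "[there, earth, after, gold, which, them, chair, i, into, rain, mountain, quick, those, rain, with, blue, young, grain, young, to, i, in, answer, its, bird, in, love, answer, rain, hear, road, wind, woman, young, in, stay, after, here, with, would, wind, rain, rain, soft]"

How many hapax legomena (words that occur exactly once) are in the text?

23

Frequencies: rain:5, young:3, in:3, after:2, i:2, with:2, answer:2, wind:2, there:1, earth:1, gold:1, which:1, them:1, chair:1, into:1, mountain:1, quick:1, those:1, blue:1, grain:1, … (11 more, each freq 1)
Hapax (freq=1): bird, blue, chair, earth, gold, grain, hear, here, into, its, love, mountain, quick, road, soft, stay, them, there, those, to, which, woman, would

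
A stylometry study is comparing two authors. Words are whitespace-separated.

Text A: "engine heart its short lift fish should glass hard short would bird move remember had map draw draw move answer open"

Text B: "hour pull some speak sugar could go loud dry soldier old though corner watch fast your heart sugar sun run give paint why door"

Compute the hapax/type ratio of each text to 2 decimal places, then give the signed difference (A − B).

-0.13

A: hapax=15, V=18, ratio=0.83
B: hapax=22, V=23, ratio=0.96
Difference = 0.83 − 0.96 = -0.13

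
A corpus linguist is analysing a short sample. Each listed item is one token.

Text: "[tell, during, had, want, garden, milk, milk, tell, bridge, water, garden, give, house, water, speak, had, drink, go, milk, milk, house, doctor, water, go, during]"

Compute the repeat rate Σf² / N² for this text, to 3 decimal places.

0.088

Frequencies: milk:4, water:3, tell:2, during:2, had:2, garden:2, house:2, go:2, want:1, bridge:1, give:1, speak:1, drink:1, doctor:1
Σf² = 55; N² = 625
Repeat rate = 55 / 625 = 0.088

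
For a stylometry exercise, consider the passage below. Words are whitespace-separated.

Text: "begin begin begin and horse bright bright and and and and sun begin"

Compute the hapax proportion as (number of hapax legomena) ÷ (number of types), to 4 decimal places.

Frequencies: and:5, begin:4, bright:2, horse:1, sun:1
Hapax count = 2; type count = 5.
Ratio = 2 / 5 = 0.4000

0.4000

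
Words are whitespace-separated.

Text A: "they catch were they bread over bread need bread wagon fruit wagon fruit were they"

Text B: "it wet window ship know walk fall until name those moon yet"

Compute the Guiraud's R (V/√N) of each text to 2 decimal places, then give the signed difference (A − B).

-1.39

A: V=8, N=15, R=2.07
B: V=12, N=12, R=3.46
Difference = 2.07 − 3.46 = -1.39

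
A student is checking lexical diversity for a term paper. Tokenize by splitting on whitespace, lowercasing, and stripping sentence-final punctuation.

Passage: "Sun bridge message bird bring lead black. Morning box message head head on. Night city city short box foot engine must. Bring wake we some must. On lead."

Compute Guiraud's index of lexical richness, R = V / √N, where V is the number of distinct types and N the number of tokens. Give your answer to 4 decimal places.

N = 28, V = 20.
√N = 5.291503
R = 20 / 5.291503 = 3.7796

3.7796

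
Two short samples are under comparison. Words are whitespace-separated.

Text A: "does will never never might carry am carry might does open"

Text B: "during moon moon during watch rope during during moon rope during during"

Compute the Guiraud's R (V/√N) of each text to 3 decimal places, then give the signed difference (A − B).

A: V=7, N=11, R=2.111
B: V=4, N=12, R=1.155
Difference = 2.111 − 1.155 = 0.956

0.956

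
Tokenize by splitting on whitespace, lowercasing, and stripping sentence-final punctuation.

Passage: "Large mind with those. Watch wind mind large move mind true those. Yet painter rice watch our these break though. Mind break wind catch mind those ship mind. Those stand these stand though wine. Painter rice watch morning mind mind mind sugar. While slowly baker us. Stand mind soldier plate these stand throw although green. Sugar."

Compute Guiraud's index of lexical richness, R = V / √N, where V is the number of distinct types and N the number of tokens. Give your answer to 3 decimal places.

4.009

N = 56, V = 30.
√N = 7.483315
R = 30 / 7.483315 = 4.009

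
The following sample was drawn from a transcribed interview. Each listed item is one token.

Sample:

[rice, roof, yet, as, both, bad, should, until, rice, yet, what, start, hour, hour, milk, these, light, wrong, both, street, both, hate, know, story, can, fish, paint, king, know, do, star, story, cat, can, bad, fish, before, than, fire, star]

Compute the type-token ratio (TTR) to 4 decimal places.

0.7250

N = 40 tokens, V = 29 types.
TTR = V / N = 29 / 40 = 0.7250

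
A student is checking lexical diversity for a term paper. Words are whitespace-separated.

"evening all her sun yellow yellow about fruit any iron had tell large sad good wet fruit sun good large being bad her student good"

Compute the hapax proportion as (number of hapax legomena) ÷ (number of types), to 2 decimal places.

Frequencies: good:3, her:2, sun:2, yellow:2, fruit:2, large:2, evening:1, all:1, about:1, any:1, iron:1, had:1, tell:1, sad:1, wet:1, being:1, bad:1, student:1
Hapax count = 12; type count = 18.
Ratio = 12 / 18 = 0.67

0.67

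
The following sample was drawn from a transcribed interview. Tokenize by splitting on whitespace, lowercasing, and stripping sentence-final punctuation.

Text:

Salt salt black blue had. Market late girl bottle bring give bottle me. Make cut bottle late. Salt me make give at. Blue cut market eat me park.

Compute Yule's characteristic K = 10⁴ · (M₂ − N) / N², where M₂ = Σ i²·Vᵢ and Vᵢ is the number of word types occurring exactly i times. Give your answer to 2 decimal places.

Frequencies: salt:3, bottle:3, me:3, blue:2, market:2, late:2, give:2, make:2, cut:2, black:1, had:1, girl:1, bring:1, at:1, eat:1, park:1
N = 28. Frequency spectrum: V_1=7, V_2=6, V_3=3
M₂ = 1²·7 + 2²·6 + 3²·3 = 58
K = 10000 × (58 − 28) / 28² = 382.65

382.65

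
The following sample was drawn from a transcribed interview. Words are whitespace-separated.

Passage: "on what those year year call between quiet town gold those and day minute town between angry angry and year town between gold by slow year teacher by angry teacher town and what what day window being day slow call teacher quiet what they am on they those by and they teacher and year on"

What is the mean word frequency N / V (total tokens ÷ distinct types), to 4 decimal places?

N = 55 tokens, V = 20 types.
Mean frequency = N / V = 55 / 20 = 2.7500

2.7500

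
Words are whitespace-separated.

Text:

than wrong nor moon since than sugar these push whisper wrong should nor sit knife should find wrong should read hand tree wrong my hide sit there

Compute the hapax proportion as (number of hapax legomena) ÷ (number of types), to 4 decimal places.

0.7368

Frequencies: wrong:4, should:3, than:2, nor:2, sit:2, moon:1, since:1, sugar:1, these:1, push:1, whisper:1, knife:1, find:1, read:1, hand:1, tree:1, my:1, hide:1, there:1
Hapax count = 14; type count = 19.
Ratio = 14 / 19 = 0.7368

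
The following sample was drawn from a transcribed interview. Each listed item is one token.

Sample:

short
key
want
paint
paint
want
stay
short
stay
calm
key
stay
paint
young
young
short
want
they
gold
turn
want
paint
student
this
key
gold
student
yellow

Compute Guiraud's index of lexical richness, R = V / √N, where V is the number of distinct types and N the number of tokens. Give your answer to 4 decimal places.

N = 28, V = 13.
√N = 5.291503
R = 13 / 5.291503 = 2.4568

2.4568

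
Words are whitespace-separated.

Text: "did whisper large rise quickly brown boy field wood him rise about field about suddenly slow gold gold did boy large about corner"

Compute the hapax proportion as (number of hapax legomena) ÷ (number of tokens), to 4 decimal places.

0.3478

Frequencies: about:3, did:2, large:2, rise:2, boy:2, field:2, gold:2, whisper:1, quickly:1, brown:1, wood:1, him:1, suddenly:1, slow:1, corner:1
Hapax count = 8; token count = 23.
Ratio = 8 / 23 = 0.3478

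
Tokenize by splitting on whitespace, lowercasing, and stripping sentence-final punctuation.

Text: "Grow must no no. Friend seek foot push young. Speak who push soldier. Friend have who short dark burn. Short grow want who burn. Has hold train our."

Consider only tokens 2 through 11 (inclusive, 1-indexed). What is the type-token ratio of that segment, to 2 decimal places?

Segment tokens 2–11: must, no, no, friend, seek, foot, push, young, speak, who
Segment N = 10, segment V = 9.
TTR = 9 / 10 = 0.90

0.90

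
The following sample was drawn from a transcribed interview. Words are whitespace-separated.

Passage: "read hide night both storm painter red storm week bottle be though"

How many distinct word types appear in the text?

Distinct types: {be, both, bottle, hide, night, painter, read, red, storm, though, week}
V = 11

11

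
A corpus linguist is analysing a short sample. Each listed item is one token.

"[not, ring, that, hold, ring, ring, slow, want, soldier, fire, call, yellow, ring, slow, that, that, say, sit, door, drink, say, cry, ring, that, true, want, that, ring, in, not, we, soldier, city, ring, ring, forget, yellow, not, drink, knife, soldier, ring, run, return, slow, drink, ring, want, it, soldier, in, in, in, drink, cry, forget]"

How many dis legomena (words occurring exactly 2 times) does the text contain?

Frequencies: ring:10, that:5, soldier:4, drink:4, in:4, not:3, slow:3, want:3, yellow:2, say:2, cry:2, forget:2, hold:1, fire:1, call:1, sit:1, door:1, true:1, we:1, city:1, … (4 more, each freq 1)
Words with frequency 2: cry, forget, say, yellow

4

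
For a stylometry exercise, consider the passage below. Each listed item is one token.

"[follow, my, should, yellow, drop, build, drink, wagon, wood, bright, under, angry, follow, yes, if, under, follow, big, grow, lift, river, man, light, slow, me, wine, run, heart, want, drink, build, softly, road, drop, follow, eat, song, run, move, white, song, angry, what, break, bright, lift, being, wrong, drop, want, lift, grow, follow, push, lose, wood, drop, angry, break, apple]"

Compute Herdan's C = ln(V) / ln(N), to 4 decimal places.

0.8948

N = 60, V = 39.
ln(V) = 3.663562, ln(N) = 4.094345
C = 3.663562 / 4.094345 = 0.8948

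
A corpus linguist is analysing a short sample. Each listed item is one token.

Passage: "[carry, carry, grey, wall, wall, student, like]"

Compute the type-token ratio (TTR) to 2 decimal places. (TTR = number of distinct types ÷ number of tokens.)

N = 7 tokens, V = 5 types.
TTR = V / N = 5 / 7 = 0.71

0.71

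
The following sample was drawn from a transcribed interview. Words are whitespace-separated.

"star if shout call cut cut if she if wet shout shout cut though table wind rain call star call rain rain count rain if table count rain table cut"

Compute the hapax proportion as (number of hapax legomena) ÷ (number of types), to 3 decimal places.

0.333

Frequencies: rain:5, if:4, cut:4, shout:3, call:3, table:3, star:2, count:2, she:1, wet:1, though:1, wind:1
Hapax count = 4; type count = 12.
Ratio = 4 / 12 = 0.333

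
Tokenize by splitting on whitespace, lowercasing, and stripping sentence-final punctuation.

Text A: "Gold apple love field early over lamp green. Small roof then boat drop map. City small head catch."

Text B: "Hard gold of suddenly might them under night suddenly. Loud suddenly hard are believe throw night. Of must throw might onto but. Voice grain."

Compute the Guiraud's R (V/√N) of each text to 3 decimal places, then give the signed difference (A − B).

0.537

A: V=17, N=18, R=4.007
B: V=17, N=24, R=3.470
Difference = 4.007 − 3.470 = 0.537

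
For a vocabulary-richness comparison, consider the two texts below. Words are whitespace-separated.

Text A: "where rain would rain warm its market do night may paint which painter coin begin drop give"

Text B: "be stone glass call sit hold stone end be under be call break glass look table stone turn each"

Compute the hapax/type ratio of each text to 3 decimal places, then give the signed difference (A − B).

A: hapax=15, V=16, ratio=0.938
B: hapax=9, V=13, ratio=0.692
Difference = 0.938 − 0.692 = 0.246

0.246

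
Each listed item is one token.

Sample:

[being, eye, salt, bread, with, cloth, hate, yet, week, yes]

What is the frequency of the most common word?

Frequencies: being:1, eye:1, salt:1, bread:1, with:1, cloth:1, hate:1, yet:1, week:1, yes:1
Most common: 'being' with frequency 1.

1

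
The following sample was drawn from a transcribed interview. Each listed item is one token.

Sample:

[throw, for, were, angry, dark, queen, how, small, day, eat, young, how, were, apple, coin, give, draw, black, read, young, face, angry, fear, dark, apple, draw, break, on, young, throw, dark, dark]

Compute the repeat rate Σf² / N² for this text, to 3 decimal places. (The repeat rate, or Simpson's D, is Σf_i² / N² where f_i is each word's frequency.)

0.061

Frequencies: dark:4, young:3, throw:2, were:2, angry:2, how:2, apple:2, draw:2, for:1, queen:1, small:1, day:1, eat:1, coin:1, give:1, black:1, read:1, face:1, fear:1, break:1, … (1 more, each freq 1)
Σf² = 62; N² = 1024
Repeat rate = 62 / 1024 = 0.061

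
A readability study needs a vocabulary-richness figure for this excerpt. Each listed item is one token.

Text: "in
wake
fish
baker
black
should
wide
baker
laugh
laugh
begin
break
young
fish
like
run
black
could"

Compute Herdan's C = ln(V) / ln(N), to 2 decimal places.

N = 18, V = 14.
ln(V) = 2.639057, ln(N) = 2.890372
C = 2.639057 / 2.890372 = 0.91

0.91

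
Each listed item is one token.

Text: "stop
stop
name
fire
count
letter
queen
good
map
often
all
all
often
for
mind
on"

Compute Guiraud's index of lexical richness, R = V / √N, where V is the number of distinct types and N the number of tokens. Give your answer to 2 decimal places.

N = 16, V = 13.
√N = 4.000000
R = 13 / 4.000000 = 3.25

3.25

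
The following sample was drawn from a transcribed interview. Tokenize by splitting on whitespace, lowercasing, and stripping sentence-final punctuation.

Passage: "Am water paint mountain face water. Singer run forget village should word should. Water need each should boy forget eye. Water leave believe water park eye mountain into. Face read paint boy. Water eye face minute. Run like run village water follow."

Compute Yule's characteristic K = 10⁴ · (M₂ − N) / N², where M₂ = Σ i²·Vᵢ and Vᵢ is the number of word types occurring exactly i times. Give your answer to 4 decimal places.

Frequencies: water:7, face:3, run:3, should:3, eye:3, paint:2, mountain:2, forget:2, village:2, boy:2, am:1, singer:1, word:1, need:1, each:1, leave:1, believe:1, park:1, into:1, read:1, … (3 more, each freq 1)
N = 42. Frequency spectrum: V_1=13, V_2=5, V_3=4, V_7=1
M₂ = 1²·13 + 2²·5 + 3²·4 + 7²·1 = 118
K = 10000 × (118 − 42) / 42² = 430.8390

430.8390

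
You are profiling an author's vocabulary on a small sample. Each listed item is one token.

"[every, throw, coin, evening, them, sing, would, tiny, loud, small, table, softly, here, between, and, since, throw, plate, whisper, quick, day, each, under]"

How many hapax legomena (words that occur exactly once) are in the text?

21

Frequencies: throw:2, every:1, coin:1, evening:1, them:1, sing:1, would:1, tiny:1, loud:1, small:1, table:1, softly:1, here:1, between:1, and:1, since:1, plate:1, whisper:1, quick:1, day:1, … (2 more, each freq 1)
Hapax (freq=1): and, between, coin, day, each, evening, every, here, loud, plate, quick, since, sing, small, softly, table, them, tiny, under, whisper, would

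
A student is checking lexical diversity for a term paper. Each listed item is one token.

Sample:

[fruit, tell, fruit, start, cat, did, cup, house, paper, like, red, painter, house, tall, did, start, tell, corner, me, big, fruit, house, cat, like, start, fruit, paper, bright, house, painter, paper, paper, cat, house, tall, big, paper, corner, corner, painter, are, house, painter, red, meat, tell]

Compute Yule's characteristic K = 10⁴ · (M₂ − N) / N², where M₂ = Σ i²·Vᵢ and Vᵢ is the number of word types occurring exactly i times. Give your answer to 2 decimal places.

Frequencies: house:6, paper:5, fruit:4, painter:4, tell:3, start:3, cat:3, corner:3, did:2, like:2, red:2, tall:2, big:2, cup:1, me:1, bright:1, are:1, meat:1
N = 46. Frequency spectrum: V_1=5, V_2=5, V_3=4, V_4=2, V_5=1, V_6=1
M₂ = 1²·5 + 2²·5 + 3²·4 + 4²·2 + 5²·1 + 6²·1 = 154
K = 10000 × (154 − 46) / 46² = 510.40

510.40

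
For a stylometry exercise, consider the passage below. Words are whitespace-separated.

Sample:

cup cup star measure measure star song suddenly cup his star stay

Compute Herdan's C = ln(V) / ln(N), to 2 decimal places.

0.78

N = 12, V = 7.
ln(V) = 1.945910, ln(N) = 2.484907
C = 1.945910 / 2.484907 = 0.78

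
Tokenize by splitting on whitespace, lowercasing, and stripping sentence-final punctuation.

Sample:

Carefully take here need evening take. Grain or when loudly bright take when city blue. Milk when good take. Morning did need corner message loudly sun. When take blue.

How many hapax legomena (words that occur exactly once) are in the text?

14

Frequencies: take:5, when:4, need:2, loudly:2, blue:2, carefully:1, here:1, evening:1, grain:1, or:1, bright:1, city:1, milk:1, good:1, morning:1, did:1, corner:1, message:1, sun:1
Hapax (freq=1): bright, carefully, city, corner, did, evening, good, grain, here, message, milk, morning, or, sun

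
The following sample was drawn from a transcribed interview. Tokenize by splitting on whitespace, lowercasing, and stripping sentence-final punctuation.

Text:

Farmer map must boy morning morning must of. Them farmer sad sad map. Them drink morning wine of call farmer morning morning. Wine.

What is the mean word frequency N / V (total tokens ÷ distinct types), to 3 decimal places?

2.091

N = 23 tokens, V = 11 types.
Mean frequency = N / V = 23 / 11 = 2.091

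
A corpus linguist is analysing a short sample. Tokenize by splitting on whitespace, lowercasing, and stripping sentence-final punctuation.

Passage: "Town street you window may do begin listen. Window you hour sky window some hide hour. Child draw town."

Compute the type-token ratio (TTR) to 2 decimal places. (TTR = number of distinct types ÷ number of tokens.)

N = 19 tokens, V = 14 types.
TTR = V / N = 14 / 19 = 0.74

0.74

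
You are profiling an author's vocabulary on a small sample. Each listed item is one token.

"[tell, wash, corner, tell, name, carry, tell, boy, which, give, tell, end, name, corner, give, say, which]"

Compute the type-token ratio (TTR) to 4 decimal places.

0.5882

N = 17 tokens, V = 10 types.
TTR = V / N = 10 / 17 = 0.5882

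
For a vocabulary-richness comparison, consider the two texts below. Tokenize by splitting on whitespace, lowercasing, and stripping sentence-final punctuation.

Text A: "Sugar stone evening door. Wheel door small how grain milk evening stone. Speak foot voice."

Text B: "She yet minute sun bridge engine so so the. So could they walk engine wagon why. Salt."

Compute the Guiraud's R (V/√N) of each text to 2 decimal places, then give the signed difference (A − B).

-0.30

A: V=12, N=15, R=3.10
B: V=14, N=17, R=3.40
Difference = 3.10 − 3.40 = -0.30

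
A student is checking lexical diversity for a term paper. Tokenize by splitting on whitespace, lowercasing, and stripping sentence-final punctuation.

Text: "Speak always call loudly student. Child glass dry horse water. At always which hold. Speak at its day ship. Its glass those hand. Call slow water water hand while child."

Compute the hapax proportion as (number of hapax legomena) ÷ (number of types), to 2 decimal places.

0.55

Frequencies: water:3, speak:2, always:2, call:2, child:2, glass:2, at:2, its:2, hand:2, loudly:1, student:1, dry:1, horse:1, which:1, hold:1, day:1, ship:1, those:1, slow:1, while:1
Hapax count = 11; type count = 20.
Ratio = 11 / 20 = 0.55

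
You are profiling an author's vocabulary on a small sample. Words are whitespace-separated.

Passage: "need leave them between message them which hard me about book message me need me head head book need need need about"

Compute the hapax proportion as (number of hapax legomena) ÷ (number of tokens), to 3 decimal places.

Frequencies: need:5, me:3, them:2, message:2, about:2, book:2, head:2, leave:1, between:1, which:1, hard:1
Hapax count = 4; token count = 22.
Ratio = 4 / 22 = 0.182

0.182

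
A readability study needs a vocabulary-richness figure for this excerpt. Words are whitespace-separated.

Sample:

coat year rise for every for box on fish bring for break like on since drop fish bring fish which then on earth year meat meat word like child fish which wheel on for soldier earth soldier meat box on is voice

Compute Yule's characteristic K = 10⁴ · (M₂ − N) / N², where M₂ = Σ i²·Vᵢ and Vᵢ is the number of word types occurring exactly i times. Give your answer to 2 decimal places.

Frequencies: on:5, for:4, fish:4, meat:3, year:2, box:2, bring:2, like:2, which:2, earth:2, soldier:2, coat:1, rise:1, every:1, break:1, since:1, drop:1, then:1, word:1, child:1, … (3 more, each freq 1)
N = 42. Frequency spectrum: V_1=12, V_2=7, V_3=1, V_4=2, V_5=1
M₂ = 1²·12 + 2²·7 + 3²·1 + 4²·2 + 5²·1 = 106
K = 10000 × (106 − 42) / 42² = 362.81

362.81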